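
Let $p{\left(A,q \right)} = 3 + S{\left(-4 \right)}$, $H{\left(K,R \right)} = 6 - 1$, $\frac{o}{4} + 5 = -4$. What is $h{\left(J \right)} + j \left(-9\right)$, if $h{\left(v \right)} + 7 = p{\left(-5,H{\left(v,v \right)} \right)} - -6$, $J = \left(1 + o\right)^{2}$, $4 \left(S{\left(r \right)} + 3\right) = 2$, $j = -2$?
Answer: $\frac{35}{2} \approx 17.5$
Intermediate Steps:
$o = -36$ ($o = -20 + 4 \left(-4\right) = -20 - 16 = -36$)
$H{\left(K,R \right)} = 5$ ($H{\left(K,R \right)} = 6 - 1 = 5$)
$S{\left(r \right)} = - \frac{5}{2}$ ($S{\left(r \right)} = -3 + \frac{1}{4} \cdot 2 = -3 + \frac{1}{2} = - \frac{5}{2}$)
$J = 1225$ ($J = \left(1 - 36\right)^{2} = \left(-35\right)^{2} = 1225$)
$p{\left(A,q \right)} = \frac{1}{2}$ ($p{\left(A,q \right)} = 3 - \frac{5}{2} = \frac{1}{2}$)
$h{\left(v \right)} = - \frac{1}{2}$ ($h{\left(v \right)} = -7 + \left(\frac{1}{2} - -6\right) = -7 + \left(\frac{1}{2} + 6\right) = -7 + \frac{13}{2} = - \frac{1}{2}$)
$h{\left(J \right)} + j \left(-9\right) = - \frac{1}{2} - -18 = - \frac{1}{2} + 18 = \frac{35}{2}$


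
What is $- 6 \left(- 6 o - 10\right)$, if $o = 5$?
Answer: $240$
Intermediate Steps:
$- 6 \left(- 6 o - 10\right) = - 6 \left(\left(-6\right) 5 - 10\right) = - 6 \left(-30 - 10\right) = \left(-6\right) \left(-40\right) = 240$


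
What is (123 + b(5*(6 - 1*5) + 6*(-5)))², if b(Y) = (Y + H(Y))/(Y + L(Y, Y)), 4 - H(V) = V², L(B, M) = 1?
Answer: 3236401/144 ≈ 22475.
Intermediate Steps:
H(V) = 4 - V²
b(Y) = (4 + Y - Y²)/(1 + Y) (b(Y) = (Y + (4 - Y²))/(Y + 1) = (4 + Y - Y²)/(1 + Y))
(123 + b(5*(6 - 1*5) + 6*(-5)))² = (123 + (4 + (5*(6 - 1*5) + 6*(-5)) - (5*(6 - 1*5) + 6*(-5))²)/(1 + (5*(6 - 1*5) + 6*(-5))))² = (123 + (4 + (5*(6 - 5) - 30) - (5*(6 - 5) - 30)²)/(1 + (5*(6 - 5) - 30)))² = (123 + (4 + (5*1 - 30) - (5*1 - 30)²)/(1 + (5*1 - 30)))² = (123 + (4 + (5 - 30) - (5 - 30)²)/(1 + (5 - 30)))² = (123 + (4 - 25 - 1*(-25)²)/(1 - 25))² = (123 + (4 - 25 - 1*625)/(-24))² = (123 - (4 - 25 - 625)/24)² = (123 - 1/24*(-646))² = (123 + 323/12)² = (1799/12)² = 3236401/144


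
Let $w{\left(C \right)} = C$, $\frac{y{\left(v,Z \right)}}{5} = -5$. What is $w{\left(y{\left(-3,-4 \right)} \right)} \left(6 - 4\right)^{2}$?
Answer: $-100$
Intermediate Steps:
$y{\left(v,Z \right)} = -25$ ($y{\left(v,Z \right)} = 5 \left(-5\right) = -25$)
$w{\left(y{\left(-3,-4 \right)} \right)} \left(6 - 4\right)^{2} = - 25 \left(6 - 4\right)^{2} = - 25 \cdot 2^{2} = \left(-25\right) 4 = -100$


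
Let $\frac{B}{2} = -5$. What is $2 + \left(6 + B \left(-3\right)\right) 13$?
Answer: $470$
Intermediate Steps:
$B = -10$ ($B = 2 \left(-5\right) = -10$)
$2 + \left(6 + B \left(-3\right)\right) 13 = 2 + \left(6 - -30\right) 13 = 2 + \left(6 + 30\right) 13 = 2 + 36 \cdot 13 = 2 + 468 = 470$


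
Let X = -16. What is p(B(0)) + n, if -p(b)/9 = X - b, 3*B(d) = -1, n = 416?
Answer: 557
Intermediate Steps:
B(d) = -1/3 (B(d) = (1/3)*(-1) = -1/3)
p(b) = 144 + 9*b (p(b) = -9*(-16 - b) = 144 + 9*b)
p(B(0)) + n = (144 + 9*(-1/3)) + 416 = (144 - 3) + 416 = 141 + 416 = 557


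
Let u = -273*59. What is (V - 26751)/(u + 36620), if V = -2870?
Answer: -29621/20513 ≈ -1.4440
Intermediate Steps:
u = -16107
(V - 26751)/(u + 36620) = (-2870 - 26751)/(-16107 + 36620) = -29621/20513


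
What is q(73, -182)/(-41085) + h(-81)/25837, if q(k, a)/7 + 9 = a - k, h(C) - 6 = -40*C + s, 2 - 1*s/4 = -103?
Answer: 6011042/32167065 ≈ 0.18687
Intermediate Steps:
s = 420 (s = 8 - 4*(-103) = 8 + 412 = 420)
h(C) = 426 - 40*C (h(C) = 6 + (-40*C + 420) = 6 + (420 - 40*C) = 426 - 40*C)
q(k, a) = -63 - 7*k + 7*a (q(k, a) = -63 + 7*(a - k) = -63 + (-7*k + 7*a) = -63 - 7*k + 7*a)
q(73, -182)/(-41085) + h(-81)/25837 = (-63 - 7*73 + 7*(-182))/(-41085) + (426 - 40*(-81))/25837 = (-63 - 511 - 1274)*(-1/41085) + (426 + 3240)*(1/25837) = -1848*(-1/41085) + 3666*(1/25837) = 56/1245 + 3666/25837 = 6011042/32167065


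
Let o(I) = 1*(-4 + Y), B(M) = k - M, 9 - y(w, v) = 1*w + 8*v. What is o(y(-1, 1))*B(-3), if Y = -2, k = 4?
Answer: -42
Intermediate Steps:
y(w, v) = 9 - w - 8*v (y(w, v) = 9 - (1*w + 8*v) = 9 - (w + 8*v) = 9 + (-w - 8*v) = 9 - w - 8*v)
B(M) = 4 - M
o(I) = -6 (o(I) = 1*(-4 - 2) = 1*(-6) = -6)
o(y(-1, 1))*B(-3) = -6*(4 - 1*(-3)) = -6*(4 + 3) = -6*7 = -42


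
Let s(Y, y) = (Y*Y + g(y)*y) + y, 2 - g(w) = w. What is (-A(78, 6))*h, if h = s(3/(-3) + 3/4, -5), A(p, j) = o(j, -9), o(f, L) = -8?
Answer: -639/2 ≈ -319.50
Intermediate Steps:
A(p, j) = -8
g(w) = 2 - w
s(Y, y) = y + Y**2 + y*(2 - y) (s(Y, y) = (Y*Y + (2 - y)*y) + y = (Y**2 + y*(2 - y)) + y = y + Y**2 + y*(2 - y))
h = -639/16 (h = -5 + (3/(-3) + 3/4)**2 - 1*(-5)*(-2 - 5) = -5 + (3*(-1/3) + 3*(1/4))**2 - 1*(-5)*(-7) = -5 + (-1 + 3/4)**2 - 35 = -5 + (-1/4)**2 - 35 = -5 + 1/16 - 35 = -639/16 ≈ -39.938)
(-A(78, 6))*h = -1*(-8)*(-639/16) = 8*(-639/16) = -639/2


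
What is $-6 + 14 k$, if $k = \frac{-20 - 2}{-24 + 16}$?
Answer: $\frac{65}{2} \approx 32.5$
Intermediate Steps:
$k = \frac{11}{4}$ ($k = - \frac{22}{-8} = \left(-22\right) \left(- \frac{1}{8}\right) = \frac{11}{4} \approx 2.75$)
$-6 + 14 k = -6 + 14 \cdot \frac{11}{4} = -6 + \frac{77}{2} = \frac{65}{2}$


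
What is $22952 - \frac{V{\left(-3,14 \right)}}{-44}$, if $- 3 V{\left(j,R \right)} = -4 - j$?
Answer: $\frac{3029665}{132} \approx 22952.0$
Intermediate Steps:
$V{\left(j,R \right)} = \frac{4}{3} + \frac{j}{3}$ ($V{\left(j,R \right)} = - \frac{-4 - j}{3} = \frac{4}{3} + \frac{j}{3}$)
$22952 - \frac{V{\left(-3,14 \right)}}{-44} = 22952 - \frac{\frac{4}{3} + \frac{1}{3} \left(-3\right)}{-44} = 22952 - - \frac{\frac{4}{3} - 1}{44} = 22952 - \left(- \frac{1}{44}\right) \frac{1}{3} = 22952 - - \frac{1}{132} = 22952 + \frac{1}{132} = \frac{3029665}{132}$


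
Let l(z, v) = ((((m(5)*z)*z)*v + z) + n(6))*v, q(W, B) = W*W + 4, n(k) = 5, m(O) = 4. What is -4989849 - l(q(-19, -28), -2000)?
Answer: -2131604249849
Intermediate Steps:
q(W, B) = 4 + W² (q(W, B) = W² + 4 = 4 + W²)
l(z, v) = v*(5 + z + 4*v*z²) (l(z, v) = ((((4*z)*z)*v + z) + 5)*v = (((4*z²)*v + z) + 5)*v = ((4*v*z² + z) + 5)*v = ((z + 4*v*z²) + 5)*v = (5 + z + 4*v*z²)*v = v*(5 + z + 4*v*z²))
-4989849 - l(q(-19, -28), -2000) = -4989849 - (-2000)*(5 + (4 + (-19)²) + 4*(-2000)*(4 + (-19)²)²) = -4989849 - (-2000)*(5 + (4 + 361) + 4*(-2000)*(4 + 361)²) = -4989849 - (-2000)*(5 + 365 + 4*(-2000)*365²) = -4989849 - (-2000)*(5 + 365 + 4*(-2000)*133225) = -4989849 - (-2000)*(5 + 365 - 1065800000) = -4989849 - (-2000)*(-1065799630) = -4989849 - 1*2131599260000 = -4989849 - 2131599260000 = -2131604249849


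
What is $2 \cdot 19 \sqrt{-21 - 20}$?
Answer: $38 i \sqrt{41} \approx 243.32 i$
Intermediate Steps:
$2 \cdot 19 \sqrt{-21 - 20} = 38 \sqrt{-41} = 38 i \sqrt{41}$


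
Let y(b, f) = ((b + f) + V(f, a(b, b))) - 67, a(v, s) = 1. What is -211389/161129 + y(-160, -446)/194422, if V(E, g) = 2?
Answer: -41206789717/31327022438 ≈ -1.3154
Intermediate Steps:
y(b, f) = -65 + b + f (y(b, f) = ((b + f) + 2) - 67 = (2 + b + f) - 67 = -65 + b + f)
-211389/161129 + y(-160, -446)/194422 = -211389/161129 + (-65 - 160 - 446)/194422 = -211389*1/161129 - 671*1/194422 = -211389/161129 - 671/194422 = -41206789717/31327022438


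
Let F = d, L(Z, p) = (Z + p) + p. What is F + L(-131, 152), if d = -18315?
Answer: -18142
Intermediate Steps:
L(Z, p) = Z + 2*p
F = -18315
F + L(-131, 152) = -18315 + (-131 + 2*152) = -18315 + (-131 + 304) = -18315 + 173 = -18142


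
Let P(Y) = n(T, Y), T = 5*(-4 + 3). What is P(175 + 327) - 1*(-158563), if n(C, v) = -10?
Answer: 158553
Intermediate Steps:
T = -5 (T = 5*(-1) = -5)
P(Y) = -10
P(175 + 327) - 1*(-158563) = -10 - 1*(-158563) = -10 + 158563 = 158553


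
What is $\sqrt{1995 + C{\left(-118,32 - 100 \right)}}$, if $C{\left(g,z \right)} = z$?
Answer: $\sqrt{1927} \approx 43.898$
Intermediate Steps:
$\sqrt{1995 + C{\left(-118,32 - 100 \right)}} = \sqrt{1995 + \left(32 - 100\right)} = \sqrt{1995 - 68} = \sqrt{1927}$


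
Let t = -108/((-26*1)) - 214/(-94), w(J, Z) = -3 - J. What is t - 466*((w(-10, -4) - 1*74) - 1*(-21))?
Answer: 13101325/611 ≈ 21442.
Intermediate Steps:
t = 3929/611 (t = -108/(-26) - 214*(-1/94) = -108*(-1/26) + 107/47 = 54/13 + 107/47 = 3929/611 ≈ 6.4304)
t - 466*((w(-10, -4) - 1*74) - 1*(-21)) = 3929/611 - 466*(((-3 - 1*(-10)) - 1*74) - 1*(-21)) = 3929/611 - 466*(((-3 + 10) - 74) + 21) = 3929/611 - 466*((7 - 74) + 21) = 3929/611 - 466*(-67 + 21) = 3929/611 - 466*(-46) = 3929/611 + 21436 = 13101325/611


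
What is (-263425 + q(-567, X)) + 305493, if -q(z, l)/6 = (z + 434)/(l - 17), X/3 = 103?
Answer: 6142327/146 ≈ 42071.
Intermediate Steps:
X = 309 (X = 3*103 = 309)
q(z, l) = -6*(434 + z)/(-17 + l) (q(z, l) = -6*(z + 434)/(l - 17) = -6*(434 + z)/(-17 + l))
(-263425 + q(-567, X)) + 305493 = (-263425 + 6*(-434 - 1*(-567))/(-17 + 309)) + 305493 = (-263425 + 6*(-434 + 567)/292) + 305493 = (-263425 + 6*(1/292)*133) + 305493 = (-263425 + 399/146) + 305493 = -38459651/146 + 305493 = 6142327/146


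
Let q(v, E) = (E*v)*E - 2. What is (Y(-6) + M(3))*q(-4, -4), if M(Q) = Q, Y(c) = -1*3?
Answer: 0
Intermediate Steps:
Y(c) = -3
q(v, E) = -2 + v*E² (q(v, E) = v*E² - 2 = -2 + v*E²)
(Y(-6) + M(3))*q(-4, -4) = (-3 + 3)*(-2 - 4*(-4)²) = 0*(-2 - 4*16) = 0*(-2 - 64) = 0*(-66) = 0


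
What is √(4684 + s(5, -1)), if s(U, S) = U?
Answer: 3*√521 ≈ 68.476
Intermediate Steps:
√(4684 + s(5, -1)) = √(4684 + 5) = √4689 = 3*√521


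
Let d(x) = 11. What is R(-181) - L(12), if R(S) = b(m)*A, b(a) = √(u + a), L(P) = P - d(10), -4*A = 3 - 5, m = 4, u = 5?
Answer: ½ ≈ 0.50000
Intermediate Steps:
A = ½ (A = -(3 - 5)/4 = -¼*(-2) = ½ ≈ 0.50000)
L(P) = -11 + P (L(P) = P - 1*11 = P - 11 = -11 + P)
b(a) = √(5 + a)
R(S) = 3/2 (R(S) = √(5 + 4)*(½) = √9*(½) = 3*(½) = 3/2)
R(-181) - L(12) = 3/2 - (-11 + 12) = 3/2 - 1*1 = 3/2 - 1 = ½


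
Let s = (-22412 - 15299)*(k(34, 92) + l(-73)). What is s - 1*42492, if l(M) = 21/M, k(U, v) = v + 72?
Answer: -453786077/73 ≈ -6.2162e+6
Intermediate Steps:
k(U, v) = 72 + v
s = -450684161/73 (s = (-22412 - 15299)*((72 + 92) + 21/(-73)) = -37711*(164 + 21*(-1/73)) = -37711*(164 - 21/73) = -37711*11951/73 = -450684161/73 ≈ -6.1738e+6)
s - 1*42492 = -450684161/73 - 1*42492 = -450684161/73 - 42492 = -453786077/73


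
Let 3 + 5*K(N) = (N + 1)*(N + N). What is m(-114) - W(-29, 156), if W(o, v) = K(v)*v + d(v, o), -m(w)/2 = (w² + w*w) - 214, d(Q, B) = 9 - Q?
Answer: -7898081/5 ≈ -1.5796e+6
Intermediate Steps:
K(N) = -⅗ + 2*N*(1 + N)/5 (K(N) = -⅗ + ((N + 1)*(N + N))/5 = -⅗ + ((1 + N)*(2*N))/5 = -⅗ + (2*N*(1 + N))/5 = -⅗ + 2*N*(1 + N)/5)
m(w) = 428 - 4*w² (m(w) = -2*((w² + w*w) - 214) = -2*((w² + w²) - 214) = -2*(2*w² - 214) = -2*(-214 + 2*w²) = 428 - 4*w²)
W(o, v) = 9 - v + v*(-⅗ + 2*v/5 + 2*v²/5) (W(o, v) = (-⅗ + 2*v/5 + 2*v²/5)*v + (9 - v) = v*(-⅗ + 2*v/5 + 2*v²/5) + (9 - v) = 9 - v + v*(-⅗ + 2*v/5 + 2*v²/5))
m(-114) - W(-29, 156) = (428 - 4*(-114)²) - (9 - 8/5*156 + (⅖)*156² + (⅖)*156³) = (428 - 4*12996) - (9 - 1248/5 + (⅖)*24336 + (⅖)*3796416) = (428 - 51984) - (9 - 1248/5 + 48672/5 + 7592832/5) = -51556 - 1*7640301/5 = -51556 - 7640301/5 = -7898081/5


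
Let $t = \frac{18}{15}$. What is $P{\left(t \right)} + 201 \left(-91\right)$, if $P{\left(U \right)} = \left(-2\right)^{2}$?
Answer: $-18287$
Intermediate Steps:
$t = \frac{6}{5}$ ($t = 18 \cdot \frac{1}{15} = \frac{6}{5} \approx 1.2$)
$P{\left(U \right)} = 4$
$P{\left(t \right)} + 201 \left(-91\right) = 4 + 201 \left(-91\right) = 4 - 18291 = -18287$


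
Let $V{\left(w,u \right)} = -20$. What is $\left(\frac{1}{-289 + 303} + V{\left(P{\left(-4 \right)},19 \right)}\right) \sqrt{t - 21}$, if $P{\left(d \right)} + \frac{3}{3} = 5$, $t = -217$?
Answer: $- \frac{279 i \sqrt{238}}{14} \approx - 307.44 i$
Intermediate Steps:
$P{\left(d \right)} = 4$ ($P{\left(d \right)} = -1 + 5 = 4$)
$\left(\frac{1}{-289 + 303} + V{\left(P{\left(-4 \right)},19 \right)}\right) \sqrt{t - 21} = \left(\frac{1}{-289 + 303} - 20\right) \sqrt{-217 - 21} = \left(\frac{1}{14} - 20\right) \sqrt{-217 + \left(-119 + 98\right)} = \left(\frac{1}{14} - 20\right) \sqrt{-217 - 21} = - \frac{279 \sqrt{-238}}{14} = - \frac{279 i \sqrt{238}}{14}$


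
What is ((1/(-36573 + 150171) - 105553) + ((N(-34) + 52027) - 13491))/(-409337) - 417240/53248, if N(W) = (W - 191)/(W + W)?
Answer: -20183512029943565/2630776335422976 ≈ -7.6721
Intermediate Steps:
N(W) = (-191 + W)/(2*W) (N(W) = (-191 + W)/((2*W)) = (-191 + W)*(1/(2*W)) = (-191 + W)/(2*W))
((1/(-36573 + 150171) - 105553) + ((N(-34) + 52027) - 13491))/(-409337) - 417240/53248 = ((1/(-36573 + 150171) - 105553) + (((½)*(-191 - 34)/(-34) + 52027) - 13491))/(-409337) - 417240/53248 = ((1/113598 - 105553) + (((½)*(-1/34)*(-225) + 52027) - 13491))*(-1/409337) - 417240*1/53248 = ((1/113598 - 105553) + ((225/68 + 52027) - 13491))*(-1/409337) - 52155/6656 = (-11990609693/113598 + (3538061/68 - 13491))*(-1/409337) - 52155/6656 = (-11990609693/113598 + 2620673/68)*(-1/409337) - 52155/6656 = -258829123835/3862332*(-1/409337) - 52155/6656 = 258829123835/1580995393884 - 52155/6656 = -20183512029943565/2630776335422976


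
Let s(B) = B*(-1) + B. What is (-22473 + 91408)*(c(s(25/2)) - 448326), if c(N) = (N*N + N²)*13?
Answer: -30905352810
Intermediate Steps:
s(B) = 0 (s(B) = -B + B = 0)
c(N) = 26*N² (c(N) = (N² + N²)*13 = (2*N²)*13 = 26*N²)
(-22473 + 91408)*(c(s(25/2)) - 448326) = (-22473 + 91408)*(26*0² - 448326) = 68935*(26*0 - 448326) = 68935*(0 - 448326) = 68935*(-448326) = -30905352810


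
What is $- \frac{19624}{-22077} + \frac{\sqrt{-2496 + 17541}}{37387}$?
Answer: $\frac{8}{9} + \frac{\sqrt{15045}}{37387} \approx 0.89217$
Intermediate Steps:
$- \frac{19624}{-22077} + \frac{\sqrt{-2496 + 17541}}{37387} = \left(-19624\right) \left(- \frac{1}{22077}\right) + \sqrt{15045} \cdot \frac{1}{37387} = \frac{8}{9} + \frac{\sqrt{15045}}{37387}$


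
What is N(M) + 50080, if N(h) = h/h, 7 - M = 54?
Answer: 50081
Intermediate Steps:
M = -47 (M = 7 - 1*54 = 7 - 54 = -47)
N(h) = 1
N(M) + 50080 = 1 + 50080 = 50081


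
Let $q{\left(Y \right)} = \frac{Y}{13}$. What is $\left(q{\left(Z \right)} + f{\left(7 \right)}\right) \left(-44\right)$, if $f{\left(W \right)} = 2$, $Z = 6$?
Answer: $- \frac{1408}{13} \approx -108.31$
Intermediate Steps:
$q{\left(Y \right)} = \frac{Y}{13}$ ($q{\left(Y \right)} = Y \frac{1}{13} = \frac{Y}{13}$)
$\left(q{\left(Z \right)} + f{\left(7 \right)}\right) \left(-44\right) = \left(\frac{1}{13} \cdot 6 + 2\right) \left(-44\right) = \left(\frac{6}{13} + 2\right) \left(-44\right) = \frac{32}{13} \left(-44\right) = - \frac{1408}{13}$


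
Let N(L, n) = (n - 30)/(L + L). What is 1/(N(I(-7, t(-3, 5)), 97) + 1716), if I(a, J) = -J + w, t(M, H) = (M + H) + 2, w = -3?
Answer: 14/23957 ≈ 0.00058438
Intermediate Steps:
t(M, H) = 2 + H + M (t(M, H) = (H + M) + 2 = 2 + H + M)
I(a, J) = -3 - J (I(a, J) = -J - 3 = -3 - J)
N(L, n) = (-30 + n)/(2*L) (N(L, n) = (-30 + n)/((2*L)) = (-30 + n)*(1/(2*L)) = (-30 + n)/(2*L))
1/(N(I(-7, t(-3, 5)), 97) + 1716) = 1/((-30 + 97)/(2*(-3 - (2 + 5 - 3))) + 1716) = 1/((½)*67/(-3 - 1*4) + 1716) = 1/((½)*67/(-3 - 4) + 1716) = 1/((½)*67/(-7) + 1716) = 1/((½)*(-⅐)*67 + 1716) = 1/(-67/14 + 1716) = 1/(23957/14) = 14/23957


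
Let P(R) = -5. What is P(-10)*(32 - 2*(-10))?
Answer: -260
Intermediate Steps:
P(-10)*(32 - 2*(-10)) = -5*(32 - 2*(-10)) = -5*(32 + 20) = -5*52 = -260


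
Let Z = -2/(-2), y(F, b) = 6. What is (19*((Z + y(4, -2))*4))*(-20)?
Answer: -10640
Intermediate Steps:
Z = 1 (Z = -2*(-½) = 1)
(19*((Z + y(4, -2))*4))*(-20) = (19*((1 + 6)*4))*(-20) = (19*(7*4))*(-20) = (19*28)*(-20) = 532*(-20) = -10640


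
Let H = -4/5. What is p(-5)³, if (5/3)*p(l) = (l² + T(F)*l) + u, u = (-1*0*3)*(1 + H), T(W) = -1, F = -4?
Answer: 5832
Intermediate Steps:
H = -⅘ (H = -4*⅕ = -⅘ ≈ -0.80000)
u = 0 (u = (-1*0*3)*(1 - ⅘) = (0*3)*(⅕) = 0*(⅕) = 0)
p(l) = -3*l/5 + 3*l²/5 (p(l) = 3*((l² - l) + 0)/5 = 3*(l² - l)/5 = -3*l/5 + 3*l²/5)
p(-5)³ = ((⅗)*(-5)*(-1 - 5))³ = ((⅗)*(-5)*(-6))³ = 18³ = 5832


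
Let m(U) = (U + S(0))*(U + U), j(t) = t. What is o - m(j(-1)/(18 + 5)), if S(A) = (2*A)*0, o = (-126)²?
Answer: 8398402/529 ≈ 15876.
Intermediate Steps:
o = 15876
S(A) = 0
m(U) = 2*U² (m(U) = (U + 0)*(U + U) = U*(2*U) = 2*U²)
o - m(j(-1)/(18 + 5)) = 15876 - 2*(-1/(18 + 5))² = 15876 - 2*(-1/23)² = 15876 - 2/529 = 8398402/529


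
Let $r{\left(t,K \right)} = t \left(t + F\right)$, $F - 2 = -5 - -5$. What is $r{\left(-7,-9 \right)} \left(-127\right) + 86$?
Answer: $-4359$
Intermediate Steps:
$F = 2$ ($F = 2 - 0 = 2 + \left(-5 + 5\right) = 2 + 0 = 2$)
$r{\left(t,K \right)} = t \left(2 + t\right)$ ($r{\left(t,K \right)} = t \left(t + 2\right) = t \left(2 + t\right)$)
$r{\left(-7,-9 \right)} \left(-127\right) + 86 = - 7 \left(2 - 7\right) \left(-127\right) + 86 = \left(-7\right) \left(-5\right) \left(-127\right) + 86 = 35 \left(-127\right) + 86 = -4445 + 86 = -4359$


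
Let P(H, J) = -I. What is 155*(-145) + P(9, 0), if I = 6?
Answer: -22481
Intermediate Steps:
P(H, J) = -6 (P(H, J) = -1*6 = -6)
155*(-145) + P(9, 0) = 155*(-145) - 6 = -22475 - 6 = -22481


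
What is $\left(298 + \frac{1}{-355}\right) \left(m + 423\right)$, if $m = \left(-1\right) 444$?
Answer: $- \frac{2221569}{355} \approx -6257.9$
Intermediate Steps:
$m = -444$
$\left(298 + \frac{1}{-355}\right) \left(m + 423\right) = \left(298 + \frac{1}{-355}\right) \left(-444 + 423\right) = \left(298 - \frac{1}{355}\right) \left(-21\right) = \frac{105789}{355} \left(-21\right) = - \frac{2221569}{355}$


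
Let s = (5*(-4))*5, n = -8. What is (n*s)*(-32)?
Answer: -25600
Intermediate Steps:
s = -100 (s = -20*5 = -100)
(n*s)*(-32) = -8*(-100)*(-32) = 800*(-32) = -25600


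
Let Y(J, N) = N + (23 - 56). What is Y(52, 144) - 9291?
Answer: -9180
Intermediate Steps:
Y(J, N) = -33 + N (Y(J, N) = N - 33 = -33 + N)
Y(52, 144) - 9291 = (-33 + 144) - 9291 = 111 - 9291 = -9180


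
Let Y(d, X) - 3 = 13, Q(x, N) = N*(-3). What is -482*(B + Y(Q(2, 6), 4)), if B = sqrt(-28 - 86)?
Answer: -7712 - 482*I*sqrt(114) ≈ -7712.0 - 5146.4*I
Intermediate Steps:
Q(x, N) = -3*N
Y(d, X) = 16 (Y(d, X) = 3 + 13 = 16)
B = I*sqrt(114) (B = sqrt(-114) = I*sqrt(114) ≈ 10.677*I)
-482*(B + Y(Q(2, 6), 4)) = -482*(I*sqrt(114) + 16) = -482*(16 + I*sqrt(114)) = -7712 - 482*I*sqrt(114)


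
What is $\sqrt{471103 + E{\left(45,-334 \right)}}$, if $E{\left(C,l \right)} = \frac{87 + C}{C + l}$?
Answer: $\frac{\sqrt{136148635}}{17} \approx 686.37$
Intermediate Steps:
$E{\left(C,l \right)} = \frac{87 + C}{C + l}$
$\sqrt{471103 + E{\left(45,-334 \right)}} = \sqrt{471103 + \frac{87 + 45}{45 - 334}} = \sqrt{471103 + \frac{1}{-289} \cdot 132} = \sqrt{471103 - \frac{132}{289}} = \sqrt{\frac{136148635}{289}} = \frac{\sqrt{136148635}}{17}$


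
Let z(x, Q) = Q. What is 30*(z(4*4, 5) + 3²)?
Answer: 420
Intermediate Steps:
30*(z(4*4, 5) + 3²) = 30*(5 + 3²) = 30*(5 + 9) = 30*14 = 420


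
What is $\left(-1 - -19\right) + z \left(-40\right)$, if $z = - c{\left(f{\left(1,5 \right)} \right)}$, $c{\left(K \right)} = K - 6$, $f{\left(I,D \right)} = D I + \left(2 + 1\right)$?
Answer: $98$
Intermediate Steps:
$f{\left(I,D \right)} = 3 + D I$ ($f{\left(I,D \right)} = D I + 3 = 3 + D I$)
$c{\left(K \right)} = -6 + K$
$z = -2$ ($z = - (-6 + \left(3 + 5 \cdot 1\right)) = - (-6 + \left(3 + 5\right)) = - (-6 + 8) = \left(-1\right) 2 = -2$)
$\left(-1 - -19\right) + z \left(-40\right) = \left(-1 - -19\right) - -80 = \left(-1 + 19\right) + 80 = 18 + 80 = 98$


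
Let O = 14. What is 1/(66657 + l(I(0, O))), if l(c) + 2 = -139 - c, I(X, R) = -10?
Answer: 1/66526 ≈ 1.5032e-5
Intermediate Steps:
l(c) = -141 - c (l(c) = -2 + (-139 - c) = -141 - c)
1/(66657 + l(I(0, O))) = 1/(66657 + (-141 - 1*(-10))) = 1/(66657 + (-141 + 10)) = 1/(66657 - 131) = 1/66526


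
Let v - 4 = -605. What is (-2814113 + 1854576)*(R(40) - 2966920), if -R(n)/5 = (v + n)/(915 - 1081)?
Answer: 472583031163925/166 ≈ 2.8469e+12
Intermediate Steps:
v = -601 (v = 4 - 605 = -601)
R(n) = -3005/166 + 5*n/166 (R(n) = -5*(-601 + n)/(915 - 1081) = -5*(-601 + n)/(-166) = -5*(-601 + n)*(-1)/166 = -5*(601/166 - n/166) = -3005/166 + 5*n/166)
(-2814113 + 1854576)*(R(40) - 2966920) = (-2814113 + 1854576)*((-3005/166 + (5/166)*40) - 2966920) = -959537*((-3005/166 + 100/83) - 2966920) = -959537*(-2805/166 - 2966920) = -959537*(-492511525/166) = 472583031163925/166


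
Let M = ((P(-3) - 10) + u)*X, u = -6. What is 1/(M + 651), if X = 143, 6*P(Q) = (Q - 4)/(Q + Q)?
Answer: -36/57931 ≈ -0.00062143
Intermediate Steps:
P(Q) = (-4 + Q)/(12*Q) (P(Q) = ((Q - 4)/(Q + Q))/6 = ((-4 + Q)/((2*Q)))/6 = ((-4 + Q)*(1/(2*Q)))/6 = ((-4 + Q)/(2*Q))/6 = (-4 + Q)/(12*Q))
M = -81367/36 (M = (((1/12)*(-4 - 3)/(-3) - 10) - 6)*143 = (((1/12)*(-1/3)*(-7) - 10) - 6)*143 = ((7/36 - 10) - 6)*143 = (-353/36 - 6)*143 = -569/36*143 = -81367/36 ≈ -2260.2)
1/(M + 651) = 1/(-81367/36 + 651) = 1/(-57931/36) = -36/57931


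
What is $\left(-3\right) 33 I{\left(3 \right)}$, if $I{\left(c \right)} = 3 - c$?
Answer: $0$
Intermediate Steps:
$\left(-3\right) 33 I{\left(3 \right)} = \left(-3\right) 33 \left(3 - 3\right) = - 99 \left(3 - 3\right) = \left(-99\right) 0 = 0$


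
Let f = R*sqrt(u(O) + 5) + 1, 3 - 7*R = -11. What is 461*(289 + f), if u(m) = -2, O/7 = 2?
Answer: 133690 + 922*sqrt(3) ≈ 1.3529e+5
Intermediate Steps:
O = 14 (O = 7*2 = 14)
R = 2 (R = 3/7 - 1/7*(-11) = 3/7 + 11/7 = 2)
f = 1 + 2*sqrt(3) (f = 2*sqrt(-2 + 5) + 1 = 2*sqrt(3) + 1 = 1 + 2*sqrt(3) ≈ 4.4641)
461*(289 + f) = 461*(289 + (1 + 2*sqrt(3))) = 461*(290 + 2*sqrt(3)) = 133690 + 922*sqrt(3)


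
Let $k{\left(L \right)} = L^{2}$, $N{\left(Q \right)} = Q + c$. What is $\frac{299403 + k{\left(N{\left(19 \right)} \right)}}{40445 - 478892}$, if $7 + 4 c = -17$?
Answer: $- \frac{299572}{438447} \approx -0.68326$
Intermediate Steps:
$c = -6$ ($c = - \frac{7}{4} + \frac{1}{4} \left(-17\right) = - \frac{7}{4} - \frac{17}{4} = -6$)
$N{\left(Q \right)} = -6 + Q$ ($N{\left(Q \right)} = Q - 6 = -6 + Q$)
$\frac{299403 + k{\left(N{\left(19 \right)} \right)}}{40445 - 478892} = \frac{299403 + \left(-6 + 19\right)^{2}}{40445 - 478892} = \frac{299403 + 13^{2}}{-438447} = \left(299403 + 169\right) \left(- \frac{1}{438447}\right) = 299572 \left(- \frac{1}{438447}\right) = - \frac{299572}{438447}$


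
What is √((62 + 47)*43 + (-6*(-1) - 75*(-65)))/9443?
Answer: 4*√598/9443 ≈ 0.010359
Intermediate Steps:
√((62 + 47)*43 + (-6*(-1) - 75*(-65)))/9443 = √(109*43 + (6 + 4875))*(1/9443) = √(4687 + 4881)*(1/9443) = √9568*(1/9443) = (4*√598)*(1/9443) = 4*√598/9443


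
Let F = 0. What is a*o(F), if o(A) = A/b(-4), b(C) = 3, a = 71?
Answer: 0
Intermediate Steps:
o(A) = A/3
a*o(F) = 71*((⅓)*0) = 71*0 = 0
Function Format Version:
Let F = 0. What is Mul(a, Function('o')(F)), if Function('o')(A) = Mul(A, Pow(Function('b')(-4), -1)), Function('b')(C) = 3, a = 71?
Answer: 0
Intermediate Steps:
Function('o')(A) = Mul(Rational(1, 3), A) (Function('o')(A) = Mul(A, Pow(3, -1)) = Mul(A, Rational(1, 3)) = Mul(Rational(1, 3), A))
Mul(a, Function('o')(F)) = Mul(71, Mul(Rational(1, 3), 0)) = Mul(71, 0) = 0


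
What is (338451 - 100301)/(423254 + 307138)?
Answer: 119075/365196 ≈ 0.32606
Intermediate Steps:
(338451 - 100301)/(423254 + 307138) = 238150/730392 = 238150*(1/730392) = 119075/365196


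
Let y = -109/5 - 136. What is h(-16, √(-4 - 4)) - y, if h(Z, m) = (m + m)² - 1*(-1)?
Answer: 634/5 ≈ 126.80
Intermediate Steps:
y = -789/5 (y = -109*⅕ - 136 = -109/5 - 136 = -789/5 ≈ -157.80)
h(Z, m) = 1 + 4*m² (h(Z, m) = (2*m)² + 1 = 4*m² + 1 = 1 + 4*m²)
h(-16, √(-4 - 4)) - y = (1 + 4*(√(-4 - 4))²) - 1*(-789/5) = (1 + 4*(√(-8))²) + 789/5 = (1 + 4*(2*I*√2)²) + 789/5 = (1 + 4*(-8)) + 789/5 = (1 - 32) + 789/5 = -31 + 789/5 = 634/5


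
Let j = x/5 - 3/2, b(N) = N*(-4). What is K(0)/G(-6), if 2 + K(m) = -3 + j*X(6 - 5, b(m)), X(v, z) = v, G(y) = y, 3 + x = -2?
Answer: 5/4 ≈ 1.2500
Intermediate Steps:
x = -5 (x = -3 - 2 = -5)
b(N) = -4*N
j = -5/2 (j = -5/5 - 3/2 = -5*1/5 - 3*1/2 = -1 - 3/2 = -5/2 ≈ -2.5000)
K(m) = -15/2 (K(m) = -2 + (-3 - 5*(6 - 5)/2) = -2 + (-3 - 5/2*1) = -2 + (-3 - 5/2) = -2 - 11/2 = -15/2)
K(0)/G(-6) = -15/2/(-6) = -15/2*(-1/6) = 5/4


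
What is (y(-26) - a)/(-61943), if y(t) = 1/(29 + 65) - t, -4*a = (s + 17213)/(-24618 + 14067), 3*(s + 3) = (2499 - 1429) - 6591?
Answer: -152616047/368608174452 ≈ -0.00041403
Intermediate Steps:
s = -5530/3 (s = -3 + ((2499 - 1429) - 6591)/3 = -3 + (1070 - 6591)/3 = -3 + (⅓)*(-5521) = -3 - 5521/3 = -5530/3 ≈ -1843.3)
a = 46109/126612 (a = -(-5530/3 + 17213)/(4*(-24618 + 14067)) = -46109/(12*(-10551)) = -46109*(-1)/(12*10551) = -¼*(-46109/31653) = 46109/126612 ≈ 0.36418)
y(t) = 1/94 - t
(y(-26) - a)/(-61943) = ((1/94 - 1*(-26)) - 1*46109/126612)/(-61943) = ((1/94 + 26) - 46109/126612)*(-1/61943) = (2445/94 - 46109/126612)*(-1/61943) = (152616047/5950764)*(-1/61943) = -152616047/368608174452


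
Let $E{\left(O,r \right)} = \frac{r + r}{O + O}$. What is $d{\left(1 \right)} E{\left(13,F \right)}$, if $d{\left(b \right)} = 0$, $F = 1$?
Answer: $0$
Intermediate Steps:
$E{\left(O,r \right)} = \frac{r}{O}$ ($E{\left(O,r \right)} = \frac{2 r}{2 O} = 2 r \frac{1}{2 O} = \frac{r}{O}$)
$d{\left(1 \right)} E{\left(13,F \right)} = 0 \cdot 1 \cdot \frac{1}{13} = 0 \cdot \frac{1}{13} = 0$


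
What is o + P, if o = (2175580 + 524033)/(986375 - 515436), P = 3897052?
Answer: 262182353063/67277 ≈ 3.8971e+6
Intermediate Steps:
o = 385659/67277 (o = 2699613/470939 = 2699613*(1/470939) = 385659/67277 ≈ 5.7324)
o + P = 385659/67277 + 3897052 = 262182353063/67277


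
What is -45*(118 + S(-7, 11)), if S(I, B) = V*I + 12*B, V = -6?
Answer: -13140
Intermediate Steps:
S(I, B) = -6*I + 12*B
-45*(118 + S(-7, 11)) = -45*(118 + (-6*(-7) + 12*11)) = -45*(118 + (42 + 132)) = -45*(118 + 174) = -45*292 = -13140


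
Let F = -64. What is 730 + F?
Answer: 666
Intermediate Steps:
730 + F = 730 - 64 = 666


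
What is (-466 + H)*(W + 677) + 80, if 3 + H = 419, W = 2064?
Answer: -136970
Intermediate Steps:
H = 416 (H = -3 + 419 = 416)
(-466 + H)*(W + 677) + 80 = (-466 + 416)*(2064 + 677) + 80 = -50*2741 + 80 = -137050 + 80 = -136970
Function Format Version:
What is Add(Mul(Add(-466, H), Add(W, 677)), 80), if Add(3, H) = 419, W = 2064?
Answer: -136970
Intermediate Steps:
H = 416 (H = Add(-3, 419) = 416)
Add(Mul(Add(-466, H), Add(W, 677)), 80) = Add(Mul(Add(-466, 416), Add(2064, 677)), 80) = Add(Mul(-50, 2741), 80) = Add(-137050, 80) = -136970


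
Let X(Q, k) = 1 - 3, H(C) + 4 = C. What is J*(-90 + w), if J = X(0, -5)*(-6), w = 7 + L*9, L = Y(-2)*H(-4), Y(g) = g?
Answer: 732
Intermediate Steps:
H(C) = -4 + C
L = 16 (L = -2*(-4 - 4) = -2*(-8) = 16)
X(Q, k) = -2
w = 151 (w = 7 + 16*9 = 7 + 144 = 151)
J = 12 (J = -2*(-6) = 12)
J*(-90 + w) = 12*(-90 + 151) = 12*61 = 732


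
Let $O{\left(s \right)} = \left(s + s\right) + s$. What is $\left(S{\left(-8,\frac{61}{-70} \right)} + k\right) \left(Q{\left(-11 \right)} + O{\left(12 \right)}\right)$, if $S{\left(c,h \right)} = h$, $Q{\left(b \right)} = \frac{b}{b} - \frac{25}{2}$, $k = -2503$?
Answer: $- \frac{1226897}{20} \approx -61345.0$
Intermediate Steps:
$O{\left(s \right)} = 3 s$ ($O{\left(s \right)} = 2 s + s = 3 s$)
$Q{\left(b \right)} = - \frac{23}{2}$ ($Q{\left(b \right)} = 1 - \frac{25}{2} = - \frac{23}{2}$)
$\left(S{\left(-8,\frac{61}{-70} \right)} + k\right) \left(Q{\left(-11 \right)} + O{\left(12 \right)}\right) = \left(\frac{61}{-70} - 2503\right) \left(- \frac{23}{2} + 3 \cdot 12\right) = \left(61 \left(- \frac{1}{70}\right) - 2503\right) \left(- \frac{23}{2} + 36\right) = \left(- \frac{61}{70} - 2503\right) \frac{49}{2} = \left(- \frac{175271}{70}\right) \frac{49}{2} = - \frac{1226897}{20}$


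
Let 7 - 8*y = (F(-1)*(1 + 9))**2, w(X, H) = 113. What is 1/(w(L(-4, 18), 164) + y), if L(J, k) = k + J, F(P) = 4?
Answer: -8/689 ≈ -0.011611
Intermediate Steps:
L(J, k) = J + k
y = -1593/8 (y = 7/8 - 16*(1 + 9)**2/8 = 7/8 - (4*10)**2/8 = 7/8 - 1/8*40**2 = 7/8 - 1/8*1600 = 7/8 - 200 = -1593/8 ≈ -199.13)
1/(w(L(-4, 18), 164) + y) = 1/(113 - 1593/8) = 1/(-689/8) = -8/689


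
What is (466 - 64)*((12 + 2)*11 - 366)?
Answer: -85224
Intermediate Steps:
(466 - 64)*((12 + 2)*11 - 366) = 402*(14*11 - 366) = 402*(154 - 366) = 402*(-212) = -85224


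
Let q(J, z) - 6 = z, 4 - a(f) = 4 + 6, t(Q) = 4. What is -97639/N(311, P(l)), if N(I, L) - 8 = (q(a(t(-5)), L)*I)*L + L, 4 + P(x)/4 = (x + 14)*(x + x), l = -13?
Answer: -97639/4254368 ≈ -0.022950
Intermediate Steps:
a(f) = -6 (a(f) = 4 - (4 + 6) = 4 - 1*10 = 4 - 10 = -6)
q(J, z) = 6 + z
P(x) = -16 + 8*x*(14 + x) (P(x) = -16 + 4*((x + 14)*(x + x)) = -16 + 4*((14 + x)*(2*x)) = -16 + 4*(2*x*(14 + x)) = -16 + 8*x*(14 + x))
N(I, L) = 8 + L + I*L*(6 + L) (N(I, L) = 8 + (((6 + L)*I)*L + L) = 8 + ((I*(6 + L))*L + L) = 8 + (I*L*(6 + L) + L) = 8 + (L + I*L*(6 + L)) = 8 + L + I*L*(6 + L))
-97639/N(311, P(l)) = -97639/(8 + (-16 + 8*(-13)**2 + 112*(-13)) + 311*(-16 + 8*(-13)**2 + 112*(-13))*(6 + (-16 + 8*(-13)**2 + 112*(-13)))) = -97639/(8 + (-16 + 8*169 - 1456) + 311*(-16 + 8*169 - 1456)*(6 + (-16 + 8*169 - 1456))) = -97639/(8 + (-16 + 1352 - 1456) + 311*(-16 + 1352 - 1456)*(6 + (-16 + 1352 - 1456))) = -97639/(8 - 120 + 311*(-120)*(6 - 120)) = -97639/(8 - 120 + 311*(-120)*(-114)) = -97639/(8 - 120 + 4254480) = -97639/4254368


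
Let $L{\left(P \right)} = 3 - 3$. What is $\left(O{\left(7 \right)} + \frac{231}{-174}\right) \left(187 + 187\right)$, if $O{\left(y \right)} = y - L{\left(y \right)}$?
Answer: $\frac{61523}{29} \approx 2121.5$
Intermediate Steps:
$L{\left(P \right)} = 0$
$O{\left(y \right)} = y$ ($O{\left(y \right)} = y - 0 = y + 0 = y$)
$\left(O{\left(7 \right)} + \frac{231}{-174}\right) \left(187 + 187\right) = \left(7 + \frac{231}{-174}\right) \left(187 + 187\right) = \left(7 + 231 \left(- \frac{1}{174}\right)\right) 374 = \left(7 - \frac{77}{58}\right) 374 = \frac{329}{58} \cdot 374 = \frac{61523}{29}$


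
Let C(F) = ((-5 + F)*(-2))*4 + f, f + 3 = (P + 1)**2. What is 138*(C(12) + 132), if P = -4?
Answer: 11316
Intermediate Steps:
f = 6 (f = -3 + (-4 + 1)**2 = -3 + (-3)**2 = -3 + 9 = 6)
C(F) = 46 - 8*F (C(F) = ((-5 + F)*(-2))*4 + 6 = (10 - 2*F)*4 + 6 = (40 - 8*F) + 6 = 46 - 8*F)
138*(C(12) + 132) = 138*((46 - 8*12) + 132) = 138*((46 - 96) + 132) = 138*(-50 + 132) = 138*82 = 11316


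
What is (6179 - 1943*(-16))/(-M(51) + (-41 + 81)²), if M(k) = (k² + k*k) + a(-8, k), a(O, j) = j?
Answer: -37267/3653 ≈ -10.202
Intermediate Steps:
M(k) = k + 2*k² (M(k) = (k² + k*k) + k = (k² + k²) + k = 2*k² + k = k + 2*k²)
(6179 - 1943*(-16))/(-M(51) + (-41 + 81)²) = (6179 - 1943*(-16))/(-51*(1 + 2*51) + (-41 + 81)²) = (6179 + 31088)/(-51*(1 + 102) + 40²) = 37267/(-51*103 + 1600) = 37267/(-1*5253 + 1600) = 37267/(-5253 + 1600) = 37267/(-3653) = 37267*(-1/3653) = -37267/3653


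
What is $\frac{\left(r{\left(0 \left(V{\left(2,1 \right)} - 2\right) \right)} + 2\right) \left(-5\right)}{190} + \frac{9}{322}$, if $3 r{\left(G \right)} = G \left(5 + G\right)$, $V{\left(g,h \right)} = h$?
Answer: $- \frac{151}{6118} \approx -0.024681$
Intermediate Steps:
$r{\left(G \right)} = \frac{G \left(5 + G\right)}{3}$
$\frac{\left(r{\left(0 \left(V{\left(2,1 \right)} - 2\right) \right)} + 2\right) \left(-5\right)}{190} + \frac{9}{322} = \frac{\left(\frac{0 \left(1 - 2\right) \left(5 + 0 \left(1 - 2\right)\right)}{3} + 2\right) \left(-5\right)}{190} + \frac{9}{322} = \left(\frac{0 \left(-1\right) \left(5 + 0 \left(-1\right)\right)}{3} + 2\right) \left(-5\right) \frac{1}{190} + 9 \cdot \frac{1}{322} = \left(\frac{1}{3} \cdot 0 \left(5 + 0\right) + 2\right) \left(-5\right) \frac{1}{190} + \frac{9}{322} = \left(\frac{1}{3} \cdot 0 \cdot 5 + 2\right) \left(-5\right) \frac{1}{190} + \frac{9}{322} = \left(0 + 2\right) \left(-5\right) \frac{1}{190} + \frac{9}{322} = 2 \left(-5\right) \frac{1}{190} + \frac{9}{322} = \left(-10\right) \frac{1}{190} + \frac{9}{322} = - \frac{1}{19} + \frac{9}{322} = - \frac{151}{6118}$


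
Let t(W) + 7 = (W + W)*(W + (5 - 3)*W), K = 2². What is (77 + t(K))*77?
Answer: 12782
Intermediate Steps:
K = 4
t(W) = -7 + 6*W² (t(W) = -7 + (W + W)*(W + (5 - 3)*W) = -7 + (2*W)*(W + 2*W) = -7 + (2*W)*(3*W) = -7 + 6*W²)
(77 + t(K))*77 = (77 + (-7 + 6*4²))*77 = (77 + (-7 + 6*16))*77 = (77 + (-7 + 96))*77 = (77 + 89)*77 = 166*77 = 12782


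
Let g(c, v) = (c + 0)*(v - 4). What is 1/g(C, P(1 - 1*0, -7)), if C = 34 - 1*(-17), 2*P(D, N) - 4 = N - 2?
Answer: -2/663 ≈ -0.0030166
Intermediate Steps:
P(D, N) = 1 + N/2 (P(D, N) = 2 + (N - 2)/2 = 2 + (-2 + N)/2 = 2 + (-1 + N/2) = 1 + N/2)
C = 51 (C = 34 + 17 = 51)
g(c, v) = c*(-4 + v)
1/g(C, P(1 - 1*0, -7)) = 1/(51*(-4 + (1 + (½)*(-7)))) = 1/(51*(-4 + (1 - 7/2))) = 1/(51*(-4 - 5/2)) = 1/(51*(-13/2)) = 1/(-663/2) = -2/663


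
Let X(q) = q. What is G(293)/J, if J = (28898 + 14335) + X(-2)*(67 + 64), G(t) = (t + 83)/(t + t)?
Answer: 188/12590503 ≈ 1.4932e-5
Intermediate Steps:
G(t) = (83 + t)/(2*t) (G(t) = (83 + t)/((2*t)) = (83 + t)*(1/(2*t)) = (83 + t)/(2*t))
J = 42971 (J = (28898 + 14335) - 2*(67 + 64) = 43233 - 2*131 = 43233 - 262 = 42971)
G(293)/J = ((½)*(83 + 293)/293)/42971 = ((½)*(1/293)*376)*(1/42971) = (188/293)*(1/42971) = 188/12590503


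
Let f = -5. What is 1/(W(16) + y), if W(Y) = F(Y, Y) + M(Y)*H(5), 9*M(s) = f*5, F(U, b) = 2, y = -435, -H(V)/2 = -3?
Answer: -3/1349 ≈ -0.0022239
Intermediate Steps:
H(V) = 6 (H(V) = -2*(-3) = 6)
M(s) = -25/9 (M(s) = (-5*5)/9 = (1/9)*(-25) = -25/9)
W(Y) = -44/3 (W(Y) = 2 - 25/9*6 = 2 - 50/3 = -44/3)
1/(W(16) + y) = 1/(-44/3 - 435) = 1/(-1349/3) = -3/1349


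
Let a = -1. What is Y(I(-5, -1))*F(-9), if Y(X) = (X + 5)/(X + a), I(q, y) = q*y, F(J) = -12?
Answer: -30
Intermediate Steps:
Y(X) = (5 + X)/(-1 + X) (Y(X) = (X + 5)/(X - 1) = (5 + X)/(-1 + X))
Y(I(-5, -1))*F(-9) = ((5 - 5*(-1))/(-1 - 5*(-1)))*(-12) = ((5 + 5)/(-1 + 5))*(-12) = (10/4)*(-12) = ((1/4)*10)*(-12) = (5/2)*(-12) = -30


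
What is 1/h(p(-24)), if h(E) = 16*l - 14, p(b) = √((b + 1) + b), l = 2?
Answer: 1/18 ≈ 0.055556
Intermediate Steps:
p(b) = √(1 + 2*b) (p(b) = √((1 + b) + b) = √(1 + 2*b))
h(E) = 18 (h(E) = 16*2 - 14 = 32 - 14 = 18)
1/h(p(-24)) = 1/18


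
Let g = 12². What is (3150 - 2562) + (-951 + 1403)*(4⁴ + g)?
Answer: 181388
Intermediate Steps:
g = 144
(3150 - 2562) + (-951 + 1403)*(4⁴ + g) = (3150 - 2562) + (-951 + 1403)*(4⁴ + 144) = 588 + 452*(256 + 144) = 588 + 452*400 = 588 + 180800 = 181388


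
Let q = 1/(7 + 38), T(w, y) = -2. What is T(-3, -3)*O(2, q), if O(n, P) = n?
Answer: -4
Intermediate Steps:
q = 1/45 ≈ 0.022222
T(-3, -3)*O(2, q) = -2*2 = -4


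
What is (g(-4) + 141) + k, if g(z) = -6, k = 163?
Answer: 298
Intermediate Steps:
(g(-4) + 141) + k = (-6 + 141) + 163 = 135 + 163 = 298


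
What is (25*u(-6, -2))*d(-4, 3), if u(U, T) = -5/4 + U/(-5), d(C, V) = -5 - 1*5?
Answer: 25/2 ≈ 12.500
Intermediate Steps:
d(C, V) = -10 (d(C, V) = -5 - 5 = -10)
u(U, T) = -5/4 - U/5 (u(U, T) = -5*1/4 + U*(-1/5) = -5/4 - U/5)
(25*u(-6, -2))*d(-4, 3) = (25*(-5/4 - 1/5*(-6)))*(-10) = (25*(-5/4 + 6/5))*(-10) = (25*(-1/20))*(-10) = -5/4*(-10) = 25/2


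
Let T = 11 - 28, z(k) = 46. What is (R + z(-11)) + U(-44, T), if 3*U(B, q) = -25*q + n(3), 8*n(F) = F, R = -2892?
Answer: -64901/24 ≈ -2704.2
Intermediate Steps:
n(F) = F/8
T = -17
U(B, q) = ⅛ - 25*q/3 (U(B, q) = (-25*q + (⅛)*3)/3 = (-25*q + 3/8)/3 = (3/8 - 25*q)/3 = ⅛ - 25*q/3)
(R + z(-11)) + U(-44, T) = (-2892 + 46) + (⅛ - 25/3*(-17)) = -2846 + (⅛ + 425/3) = -2846 + 3403/24 = -64901/24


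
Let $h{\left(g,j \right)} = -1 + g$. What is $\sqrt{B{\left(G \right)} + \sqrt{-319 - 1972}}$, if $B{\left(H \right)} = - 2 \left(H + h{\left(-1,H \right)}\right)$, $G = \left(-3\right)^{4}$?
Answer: $\sqrt{-158 + i \sqrt{2291}} \approx 1.8829 + 12.71 i$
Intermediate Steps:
$G = 81$
$B{\left(H \right)} = 4 - 2 H$ ($B{\left(H \right)} = - 2 \left(H - 2\right) = - 2 \left(-2 + H\right) = 4 - 2 H$)
$\sqrt{B{\left(G \right)} + \sqrt{-319 - 1972}} = \sqrt{\left(4 - 162\right) + \sqrt{-319 - 1972}} = \sqrt{\left(4 - 162\right) + \sqrt{-2291}} = \sqrt{-158 + i \sqrt{2291}}$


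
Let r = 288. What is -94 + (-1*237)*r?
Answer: -68350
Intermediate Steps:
-94 + (-1*237)*r = -94 - 1*237*288 = -94 - 237*288 = -94 - 68256 = -68350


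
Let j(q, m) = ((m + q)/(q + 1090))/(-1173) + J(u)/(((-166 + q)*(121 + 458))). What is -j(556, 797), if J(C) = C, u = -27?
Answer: 3311587/4036893185 ≈ 0.00082033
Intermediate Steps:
j(q, m) = -27/(-96114 + 579*q) - (m + q)/(1173*(1090 + q)) (j(q, m) = ((m + q)/(q + 1090))/(-1173) - 27*1/((-166 + q)*(121 + 458)) = ((m + q)/(1090 + q))*(-1/1173) - 27*1/(579*(-166 + q)) = ((m + q)/(1090 + q))*(-1/1173) - 27/(-96114 + 579*q) = -(m + q)/(1173*(1090 + q)) - 27/(-96114 + 579*q) = -27/(-96114 + 579*q) - (m + q)/(1173*(1090 + q)))
-j(556, 797) = -(-11507130 - 193*556**2 + 21481*556 + 32038*797 - 193*797*556)/(226389*(-180940 + 556**2 + 924*556)) = -(-11507130 - 193*309136 + 11943436 + 25534286 - 85524476)/(226389*(-180940 + 309136 + 513744)) = -(-11507130 - 59663248 + 11943436 + 25534286 - 85524476)/(226389*641940) = -(-119217132)/(226389*641940) = -1*(-3311587/4036893185) = 3311587/4036893185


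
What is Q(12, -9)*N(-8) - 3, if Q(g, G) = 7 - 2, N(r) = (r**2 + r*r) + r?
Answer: 597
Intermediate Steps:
N(r) = r + 2*r**2 (N(r) = (r**2 + r**2) + r = 2*r**2 + r = r + 2*r**2)
Q(g, G) = 5
Q(12, -9)*N(-8) - 3 = 5*(-8*(1 + 2*(-8))) - 3 = 5*(-8*(1 - 16)) - 3 = 5*(-8*(-15)) - 3 = 5*120 - 3 = 600 - 3 = 597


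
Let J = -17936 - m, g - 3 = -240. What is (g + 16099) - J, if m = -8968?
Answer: 24830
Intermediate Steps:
g = -237 (g = 3 - 240 = -237)
J = -8968 (J = -17936 - 1*(-8968) = -17936 + 8968 = -8968)
(g + 16099) - J = (-237 + 16099) - 1*(-8968) = 15862 + 8968 = 24830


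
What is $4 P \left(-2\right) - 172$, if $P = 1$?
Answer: $-180$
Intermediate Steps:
$4 P \left(-2\right) - 172 = 4 \cdot 1 \left(-2\right) - 172 = 4 \left(-2\right) - 172 = -8 - 172 = -180$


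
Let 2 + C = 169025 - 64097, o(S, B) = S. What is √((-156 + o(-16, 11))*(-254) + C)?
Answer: √148614 ≈ 385.50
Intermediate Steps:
C = 104926 (C = -2 + (169025 - 64097) = -2 + 104928 = 104926)
√((-156 + o(-16, 11))*(-254) + C) = √((-156 - 16)*(-254) + 104926) = √(-172*(-254) + 104926) = √(43688 + 104926) = √148614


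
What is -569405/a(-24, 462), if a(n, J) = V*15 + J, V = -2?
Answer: -569405/432 ≈ -1318.1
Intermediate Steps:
a(n, J) = -30 + J (a(n, J) = -2*15 + J = -30 + J)
-569405/a(-24, 462) = -569405/(-30 + 462) = -569405/432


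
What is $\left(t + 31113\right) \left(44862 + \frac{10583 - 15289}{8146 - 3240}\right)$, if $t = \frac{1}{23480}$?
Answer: $\frac{80390897133525053}{57596440} \approx 1.3958 \cdot 10^{9}$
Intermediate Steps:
$t = \frac{1}{23480} \approx 4.2589 \cdot 10^{-5}$
$\left(t + 31113\right) \left(44862 + \frac{10583 - 15289}{8146 - 3240}\right) = \left(\frac{1}{23480} + 31113\right) \left(44862 + \frac{10583 - 15289}{8146 - 3240}\right) = \frac{730533241 \left(44862 - \frac{4706}{4906}\right)}{23480} = \frac{730533241 \left(44862 - \frac{2353}{2453}\right)}{23480} = \frac{730533241}{23480} \cdot \frac{110044133}{2453} = \frac{80390897133525053}{57596440}$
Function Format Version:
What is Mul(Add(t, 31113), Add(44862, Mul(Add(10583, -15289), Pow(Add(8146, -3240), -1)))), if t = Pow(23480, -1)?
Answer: Rational(80390897133525053, 57596440) ≈ 1.3958e+9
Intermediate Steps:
t = Rational(1, 23480) ≈ 4.2589e-5
Mul(Add(t, 31113), Add(44862, Mul(Add(10583, -15289), Pow(Add(8146, -3240), -1)))) = Mul(Add(Rational(1, 23480), 31113), Add(44862, Mul(Add(10583, -15289), Pow(Add(8146, -3240), -1)))) = Mul(Rational(730533241, 23480), Add(44862, Mul(-4706, Pow(4906, -1)))) = Mul(Rational(730533241, 23480), Add(44862, Mul(-4706, Rational(1, 4906)))) = Mul(Rational(730533241, 23480), Add(44862, Rational(-2353, 2453))) = Mul(Rational(730533241, 23480), Rational(110044133, 2453)) = Rational(80390897133525053, 57596440)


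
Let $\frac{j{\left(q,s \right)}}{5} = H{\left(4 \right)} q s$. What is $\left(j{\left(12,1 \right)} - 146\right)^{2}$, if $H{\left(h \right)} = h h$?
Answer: $662596$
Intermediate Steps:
$H{\left(h \right)} = h^{2}$
$j{\left(q,s \right)} = 80 q s$ ($j{\left(q,s \right)} = 5 \cdot 4^{2} q s = 5 \cdot 16 q s = 80 q s$)
$\left(j{\left(12,1 \right)} - 146\right)^{2} = \left(80 \cdot 12 \cdot 1 - 146\right)^{2} = \left(960 - 146\right)^{2} = 814^{2} = 662596$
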